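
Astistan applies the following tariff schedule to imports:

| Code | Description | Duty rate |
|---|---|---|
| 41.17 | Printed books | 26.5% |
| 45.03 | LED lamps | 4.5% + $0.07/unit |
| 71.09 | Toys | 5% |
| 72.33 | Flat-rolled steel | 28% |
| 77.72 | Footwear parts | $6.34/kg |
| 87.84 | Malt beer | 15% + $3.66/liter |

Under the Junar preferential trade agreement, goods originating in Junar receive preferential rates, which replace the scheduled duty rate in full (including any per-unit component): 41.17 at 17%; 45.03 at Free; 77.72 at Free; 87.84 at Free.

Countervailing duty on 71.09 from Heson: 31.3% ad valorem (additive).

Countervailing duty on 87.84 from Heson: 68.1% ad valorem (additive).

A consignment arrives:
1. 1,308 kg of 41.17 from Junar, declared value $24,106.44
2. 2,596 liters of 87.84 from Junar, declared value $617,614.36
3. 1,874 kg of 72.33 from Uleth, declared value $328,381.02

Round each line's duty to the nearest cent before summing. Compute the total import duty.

$96,044.78

Line 1 (41.17, Junar, 1,308 kg, $24,106.44):
Base rate for 41.17 is 26.5%.
Origin Junar qualifies under the Astistan–Junar agreement and 41.17 is covered: preferential rate 17% applies instead.
Duty = $24,106.44 × 17% = $4,098.09.
Line 2 (87.84, Junar, 2,596 liters, $617,614.36):
Base rate for 87.84 is 15% + $3.66/liter.
Origin Junar qualifies under the Astistan–Junar agreement and 87.84 is covered: preferential rate Free applies instead.
The additional-duty order on 87.84 targets Heson, not Junar; it does not apply.
Duty = $617,614.36 × 0% = $0.00.
Line 3 (72.33, Uleth, 1,874 kg, $328,381.02):
Base rate for 72.33 is 28%.
Duty = $328,381.02 × 28% = $91,946.69.
Total = $4,098.09 + $0.00 + $91,946.69 = $96,044.78.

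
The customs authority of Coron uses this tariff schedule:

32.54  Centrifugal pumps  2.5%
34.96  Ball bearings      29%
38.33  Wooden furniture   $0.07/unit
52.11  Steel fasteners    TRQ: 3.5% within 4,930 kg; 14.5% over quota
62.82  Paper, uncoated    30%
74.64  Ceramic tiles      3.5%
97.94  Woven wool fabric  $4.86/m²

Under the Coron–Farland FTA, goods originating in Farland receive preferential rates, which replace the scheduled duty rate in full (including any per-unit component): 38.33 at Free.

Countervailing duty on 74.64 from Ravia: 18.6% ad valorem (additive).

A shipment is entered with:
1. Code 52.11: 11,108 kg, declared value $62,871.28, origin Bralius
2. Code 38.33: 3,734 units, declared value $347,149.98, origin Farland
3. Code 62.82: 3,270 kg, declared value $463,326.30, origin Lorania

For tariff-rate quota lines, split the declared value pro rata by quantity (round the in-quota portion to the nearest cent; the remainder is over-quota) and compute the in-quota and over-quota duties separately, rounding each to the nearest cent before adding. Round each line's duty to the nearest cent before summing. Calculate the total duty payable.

$145,044.80

Line 1 (52.11, Bralius, 11,108 kg, $62,871.28):
Code 52.11 is under a tariff-rate quota (threshold 4,930 kg). In-quota: 4,930 kg at 3.5%; over-quota: 6,178 kg at 14.5%.
Pro-rata value split: in-quota = $62,871.28 × 4,930/11,108 = $27,903.80; over-quota = $62,871.28 − $27,903.80 = $34,967.48.
In-quota duty = $27,903.80 × 3.5% = $976.63. Over-quota duty = $34,967.48 × 14.5% = $5,070.28.
Line duty = $976.63 + $5,070.28 = $6,046.91.
Line 2 (38.33, Farland, 3,734 units, $347,149.98):
Base rate for 38.33 is $0.07/unit.
Origin Farland qualifies under the Coron–Farland agreement and 38.33 is covered: preferential rate Free applies instead.
Duty = $347,149.98 × 0% = $0.00.
Line 3 (62.82, Lorania, 3,270 kg, $463,326.30):
Base rate for 62.82 is 30%.
Duty = $463,326.30 × 30% = $138,997.89.
Total = $6,046.91 + $0.00 + $138,997.89 = $145,044.80.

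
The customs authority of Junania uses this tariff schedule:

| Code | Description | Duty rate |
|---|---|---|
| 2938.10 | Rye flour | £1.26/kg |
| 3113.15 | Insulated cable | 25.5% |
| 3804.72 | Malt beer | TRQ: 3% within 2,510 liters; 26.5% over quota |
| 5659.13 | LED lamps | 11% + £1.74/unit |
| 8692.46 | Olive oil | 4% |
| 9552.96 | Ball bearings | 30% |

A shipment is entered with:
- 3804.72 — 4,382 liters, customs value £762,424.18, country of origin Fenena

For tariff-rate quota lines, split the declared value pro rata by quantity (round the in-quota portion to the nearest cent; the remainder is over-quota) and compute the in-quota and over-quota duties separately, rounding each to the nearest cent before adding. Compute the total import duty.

Line 1 (3804.72, Fenena, 4,382 liters, £762,424.18):
Code 3804.72 is under a tariff-rate quota (threshold 2,510 liters). In-quota: 2,510 liters at 3%; over-quota: 1,872 liters at 26.5%.
Pro-rata value split: in-quota = £762,424.18 × 2,510/4,382 = £436,714.90; over-quota = £762,424.18 − £436,714.90 = £325,709.28.
In-quota duty = £436,714.90 × 3% = £13,101.45. Over-quota duty = £325,709.28 × 26.5% = £86,312.96.
Line duty = £13,101.45 + £86,312.96 = £99,414.41.

£99,414.41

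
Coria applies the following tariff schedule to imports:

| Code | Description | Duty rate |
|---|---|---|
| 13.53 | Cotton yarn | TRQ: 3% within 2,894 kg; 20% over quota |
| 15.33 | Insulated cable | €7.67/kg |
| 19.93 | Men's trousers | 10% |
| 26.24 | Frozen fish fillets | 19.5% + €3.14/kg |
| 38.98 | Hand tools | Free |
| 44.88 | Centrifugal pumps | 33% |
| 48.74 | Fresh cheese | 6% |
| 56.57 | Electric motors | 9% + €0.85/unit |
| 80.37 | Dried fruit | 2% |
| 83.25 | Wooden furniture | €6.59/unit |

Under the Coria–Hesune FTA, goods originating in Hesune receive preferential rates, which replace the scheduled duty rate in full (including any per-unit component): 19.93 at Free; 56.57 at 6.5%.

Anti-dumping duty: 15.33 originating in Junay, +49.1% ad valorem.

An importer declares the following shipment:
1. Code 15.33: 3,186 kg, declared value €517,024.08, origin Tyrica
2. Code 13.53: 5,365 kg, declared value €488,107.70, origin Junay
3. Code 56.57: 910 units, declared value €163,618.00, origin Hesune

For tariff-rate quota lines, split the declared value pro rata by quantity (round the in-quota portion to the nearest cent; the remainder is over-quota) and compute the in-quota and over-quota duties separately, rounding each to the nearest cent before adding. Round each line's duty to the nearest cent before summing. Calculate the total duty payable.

Line 1 (15.33, Tyrica, 3,186 kg, €517,024.08):
Base rate for 15.33 is €7.67/kg.
The additional-duty order on 15.33 targets Junay, not Tyrica; it does not apply.
Duty = 3,186 × €7.67 = €24,436.62.
Line 2 (13.53, Junay, 5,365 kg, €488,107.70):
Code 13.53 is under a tariff-rate quota (threshold 2,894 kg). In-quota: 2,894 kg at 3%; over-quota: 2,471 kg at 20%.
Pro-rata value split: in-quota = €488,107.70 × 2,894/5,365 = €263,296.12; over-quota = €488,107.70 − €263,296.12 = €224,811.58.
In-quota duty = €263,296.12 × 3% = €7,898.88. Over-quota duty = €224,811.58 × 20% = €44,962.32.
Line duty = €7,898.88 + €44,962.32 = €52,861.20.
Line 3 (56.57, Hesune, 910 units, €163,618.00):
Base rate for 56.57 is 9% + €0.85/unit.
Origin Hesune qualifies under the Coria–Hesune agreement and 56.57 is covered: preferential rate 6.5% applies instead.
Duty = €163,618.00 × 6.5% = €10,635.17.
Total = €24,436.62 + €52,861.20 + €10,635.17 = €87,932.99.

€87,932.99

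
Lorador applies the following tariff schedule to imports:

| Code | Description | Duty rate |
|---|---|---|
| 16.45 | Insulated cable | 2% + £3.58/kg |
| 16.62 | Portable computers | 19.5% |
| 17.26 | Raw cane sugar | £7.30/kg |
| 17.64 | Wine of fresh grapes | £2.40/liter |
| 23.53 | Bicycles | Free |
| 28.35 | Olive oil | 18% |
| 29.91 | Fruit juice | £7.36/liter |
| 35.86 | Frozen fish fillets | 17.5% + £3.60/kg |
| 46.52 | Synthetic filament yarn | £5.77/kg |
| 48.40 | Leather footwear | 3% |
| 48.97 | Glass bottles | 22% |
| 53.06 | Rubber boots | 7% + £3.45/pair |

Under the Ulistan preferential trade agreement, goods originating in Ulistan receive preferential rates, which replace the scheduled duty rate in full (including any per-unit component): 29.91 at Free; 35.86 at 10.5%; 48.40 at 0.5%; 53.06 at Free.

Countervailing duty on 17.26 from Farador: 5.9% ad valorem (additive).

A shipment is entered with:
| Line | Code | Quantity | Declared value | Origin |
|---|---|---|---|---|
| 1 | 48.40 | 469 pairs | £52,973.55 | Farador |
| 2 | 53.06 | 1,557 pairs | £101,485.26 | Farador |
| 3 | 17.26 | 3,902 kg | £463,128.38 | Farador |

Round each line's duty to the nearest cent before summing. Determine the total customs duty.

Line 1 (48.40, Farador, 469 pairs, £52,973.55):
Base rate for 48.40 is 3%.
48.40 has an FTA preferential rate, but origin Farador is not Ulistan; base rate stands.
Duty = £52,973.55 × 3% = £1,589.21.
Line 2 (53.06, Farador, 1,557 pairs, £101,485.26):
Base rate for 53.06 is 7% + £3.45/pair.
53.06 has an FTA preferential rate, but origin Farador is not Ulistan; base rate stands.
Duty = £101,485.26 × 7% + 1,557 × £3.45 = £12,475.62.
Line 3 (17.26, Farador, 3,902 kg, £463,128.38):
Base rate for 17.26 is £7.30/kg.
Additional duty on 17.26 from Farador: +5.9% ad valorem. Applied ad valorem rate = 5.9%.
Duty = £463,128.38 × 5.9% + 3,902 × £7.30 = £55,809.17.
Total = £1,589.21 + £12,475.62 + £55,809.17 = £69,874.00.

£69,874.00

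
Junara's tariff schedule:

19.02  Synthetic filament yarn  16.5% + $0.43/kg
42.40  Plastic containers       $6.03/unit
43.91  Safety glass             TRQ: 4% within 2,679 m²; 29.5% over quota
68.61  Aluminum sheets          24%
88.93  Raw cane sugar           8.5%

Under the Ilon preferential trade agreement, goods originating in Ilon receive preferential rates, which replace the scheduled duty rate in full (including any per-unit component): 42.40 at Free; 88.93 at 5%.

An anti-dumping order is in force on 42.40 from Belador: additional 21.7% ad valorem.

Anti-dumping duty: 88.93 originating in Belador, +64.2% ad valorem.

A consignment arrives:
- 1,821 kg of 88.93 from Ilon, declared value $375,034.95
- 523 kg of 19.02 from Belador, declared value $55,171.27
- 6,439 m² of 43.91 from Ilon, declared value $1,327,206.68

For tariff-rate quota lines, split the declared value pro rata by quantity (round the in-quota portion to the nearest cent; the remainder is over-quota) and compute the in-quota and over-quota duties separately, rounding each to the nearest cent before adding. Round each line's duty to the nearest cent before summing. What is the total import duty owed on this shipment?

$278,796.02

Line 1 (88.93, Ilon, 1,821 kg, $375,034.95):
Base rate for 88.93 is 8.5%.
Origin Ilon qualifies under the Junara–Ilon agreement and 88.93 is covered: preferential rate 5% applies instead.
The additional-duty order on 88.93 targets Belador, not Ilon; it does not apply.
Duty = $375,034.95 × 5% = $18,751.75.
Line 2 (19.02, Belador, 523 kg, $55,171.27):
Base rate for 19.02 is 16.5% + $0.43/kg.
Duty = $55,171.27 × 16.5% + 523 × $0.43 = $9,328.15.
Line 3 (43.91, Ilon, 6,439 m², $1,327,206.68):
Code 43.91 is under a tariff-rate quota (threshold 2,679 m²). In-quota: 2,679 m² at 4%; over-quota: 3,760 m² at 29.5%.
Pro-rata value split: in-quota = $1,327,206.68 × 2,679/6,439 = $552,195.48; over-quota = $1,327,206.68 − $552,195.48 = $775,011.20.
In-quota duty = $552,195.48 × 4% = $22,087.82. Over-quota duty = $775,011.20 × 29.5% = $228,628.30.
Line duty = $22,087.82 + $228,628.30 = $250,716.12.
Total = $18,751.75 + $9,328.15 + $250,716.12 = $278,796.02.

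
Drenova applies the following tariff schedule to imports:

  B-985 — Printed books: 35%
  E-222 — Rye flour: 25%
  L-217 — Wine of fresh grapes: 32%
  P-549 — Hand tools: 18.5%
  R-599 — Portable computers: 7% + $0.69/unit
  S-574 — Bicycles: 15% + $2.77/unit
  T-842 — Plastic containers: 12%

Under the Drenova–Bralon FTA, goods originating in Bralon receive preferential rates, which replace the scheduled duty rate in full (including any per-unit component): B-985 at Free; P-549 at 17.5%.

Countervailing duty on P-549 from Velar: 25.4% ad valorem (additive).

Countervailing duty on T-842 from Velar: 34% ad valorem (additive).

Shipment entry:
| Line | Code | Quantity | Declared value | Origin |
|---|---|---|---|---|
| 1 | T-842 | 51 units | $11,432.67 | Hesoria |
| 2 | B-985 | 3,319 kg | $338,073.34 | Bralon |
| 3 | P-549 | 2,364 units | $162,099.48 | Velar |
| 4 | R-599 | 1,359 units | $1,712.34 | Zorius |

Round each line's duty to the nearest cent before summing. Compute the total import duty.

$73,591.16

Line 1 (T-842, Hesoria, 51 units, $11,432.67):
Base rate for T-842 is 12%.
The additional-duty order on T-842 targets Velar, not Hesoria; it does not apply.
Duty = $11,432.67 × 12% = $1,371.92.
Line 2 (B-985, Bralon, 3,319 kg, $338,073.34):
Base rate for B-985 is 35%.
Origin Bralon qualifies under the Drenova–Bralon agreement and B-985 is covered: preferential rate Free applies instead.
Duty = $338,073.34 × 0% = $0.00.
Line 3 (P-549, Velar, 2,364 units, $162,099.48):
Base rate for P-549 is 18.5%.
P-549 has an FTA preferential rate, but origin Velar is not Bralon; base rate stands.
Additional duty on P-549 from Velar: +25.4%. Applied ad valorem rate: 18.5% + 25.4% = 43.9%.
Duty = $162,099.48 × 43.9% = $71,161.67.
Line 4 (R-599, Zorius, 1,359 units, $1,712.34):
Base rate for R-599 is 7% + $0.69/unit.
Duty = $1,712.34 × 7% + 1,359 × $0.69 = $1,057.57.
Total = $1,371.92 + $0.00 + $71,161.67 + $1,057.57 = $73,591.16.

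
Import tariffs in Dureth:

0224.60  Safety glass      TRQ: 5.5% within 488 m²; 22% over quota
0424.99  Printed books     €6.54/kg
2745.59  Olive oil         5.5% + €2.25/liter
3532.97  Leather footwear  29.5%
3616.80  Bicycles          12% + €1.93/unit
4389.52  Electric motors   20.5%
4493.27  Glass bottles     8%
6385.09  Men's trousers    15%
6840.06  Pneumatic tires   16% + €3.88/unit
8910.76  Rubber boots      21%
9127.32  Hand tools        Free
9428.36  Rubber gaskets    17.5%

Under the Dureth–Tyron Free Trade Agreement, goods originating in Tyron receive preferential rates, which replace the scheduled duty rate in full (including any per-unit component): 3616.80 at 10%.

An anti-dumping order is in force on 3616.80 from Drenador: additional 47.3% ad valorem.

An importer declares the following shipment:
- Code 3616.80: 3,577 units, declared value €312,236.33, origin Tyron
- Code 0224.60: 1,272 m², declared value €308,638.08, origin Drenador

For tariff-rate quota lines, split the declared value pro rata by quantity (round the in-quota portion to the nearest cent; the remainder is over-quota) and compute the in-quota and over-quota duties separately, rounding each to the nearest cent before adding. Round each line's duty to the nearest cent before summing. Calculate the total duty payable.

€79,586.64

Line 1 (3616.80, Tyron, 3,577 units, €312,236.33):
Base rate for 3616.80 is 12% + €1.93/unit.
Origin Tyron qualifies under the Dureth–Tyron agreement and 3616.80 is covered: preferential rate 10% applies instead.
The additional-duty order on 3616.80 targets Drenador, not Tyron; it does not apply.
Duty = €312,236.33 × 10% = €31,223.63.
Line 2 (0224.60, Drenador, 1,272 m², €308,638.08):
Code 0224.60 is under a tariff-rate quota (threshold 488 m²). In-quota: 488 m² at 5.5%; over-quota: 784 m² at 22%.
Pro-rata value split: in-quota = €308,638.08 × 488/1,272 = €118,408.32; over-quota = €308,638.08 − €118,408.32 = €190,229.76.
In-quota duty = €118,408.32 × 5.5% = €6,512.46. Over-quota duty = €190,229.76 × 22% = €41,850.55.
Line duty = €6,512.46 + €41,850.55 = €48,363.01.
Total = €31,223.63 + €48,363.01 = €79,586.64.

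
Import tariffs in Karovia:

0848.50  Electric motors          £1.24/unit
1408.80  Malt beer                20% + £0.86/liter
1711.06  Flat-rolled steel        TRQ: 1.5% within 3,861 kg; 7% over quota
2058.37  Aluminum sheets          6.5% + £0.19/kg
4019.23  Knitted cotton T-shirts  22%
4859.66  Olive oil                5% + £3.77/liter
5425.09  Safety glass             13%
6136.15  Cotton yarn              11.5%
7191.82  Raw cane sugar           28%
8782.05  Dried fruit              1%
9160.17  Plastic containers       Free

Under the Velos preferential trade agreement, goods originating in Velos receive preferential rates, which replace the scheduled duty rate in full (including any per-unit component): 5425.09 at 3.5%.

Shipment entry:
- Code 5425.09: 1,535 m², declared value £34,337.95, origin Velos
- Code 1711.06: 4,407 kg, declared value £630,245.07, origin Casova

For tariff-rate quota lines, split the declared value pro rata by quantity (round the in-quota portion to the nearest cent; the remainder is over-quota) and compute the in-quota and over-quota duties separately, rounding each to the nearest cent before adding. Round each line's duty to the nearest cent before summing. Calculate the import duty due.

Line 1 (5425.09, Velos, 1,535 m², £34,337.95):
Base rate for 5425.09 is 13%.
Origin Velos qualifies under the Karovia–Velos agreement and 5425.09 is covered: preferential rate 3.5% applies instead.
Duty = £34,337.95 × 3.5% = £1,201.83.
Line 2 (1711.06, Casova, 4,407 kg, £630,245.07):
Code 1711.06 is under a tariff-rate quota (threshold 3,861 kg). In-quota: 3,861 kg at 1.5%; over-quota: 546 kg at 7%.
Pro-rata value split: in-quota = £630,245.07 × 3,861/4,407 = £552,161.61; over-quota = £630,245.07 − £552,161.61 = £78,083.46.
In-quota duty = £552,161.61 × 1.5% = £8,282.42. Over-quota duty = £78,083.46 × 7% = £5,465.84.
Line duty = £8,282.42 + £5,465.84 = £13,748.26.
Total = £1,201.83 + £13,748.26 = £14,950.09.

£14,950.09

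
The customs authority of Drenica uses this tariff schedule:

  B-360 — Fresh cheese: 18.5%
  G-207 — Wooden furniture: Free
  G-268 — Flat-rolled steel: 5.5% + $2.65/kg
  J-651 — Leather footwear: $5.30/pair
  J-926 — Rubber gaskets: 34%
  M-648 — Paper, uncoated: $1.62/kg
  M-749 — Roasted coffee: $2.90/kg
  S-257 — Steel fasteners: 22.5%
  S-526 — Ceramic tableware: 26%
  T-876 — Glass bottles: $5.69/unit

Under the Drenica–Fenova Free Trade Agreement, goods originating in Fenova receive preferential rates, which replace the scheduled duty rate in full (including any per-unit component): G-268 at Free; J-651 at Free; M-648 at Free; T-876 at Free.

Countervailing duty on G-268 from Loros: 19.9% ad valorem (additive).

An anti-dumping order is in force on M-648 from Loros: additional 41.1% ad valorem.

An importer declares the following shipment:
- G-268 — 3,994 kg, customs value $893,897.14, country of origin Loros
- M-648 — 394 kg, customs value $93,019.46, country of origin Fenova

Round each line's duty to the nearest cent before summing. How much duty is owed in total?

Line 1 (G-268, Loros, 3,994 kg, $893,897.14):
Base rate for G-268 is 5.5% + $2.65/kg.
G-268 has an FTA preferential rate, but origin Loros is not Fenova; base rate stands.
Additional duty on G-268 from Loros: +19.9%. Applied ad valorem rate: 5.5% + 19.9% = 25.4%.
Duty = $893,897.14 × 25.4% + 3,994 × $2.65 = $237,633.97.
Line 2 (M-648, Fenova, 394 kg, $93,019.46):
Base rate for M-648 is $1.62/kg.
Origin Fenova qualifies under the Drenica–Fenova agreement and M-648 is covered: preferential rate Free applies instead.
The additional-duty order on M-648 targets Loros, not Fenova; it does not apply.
Duty = $93,019.46 × 0% = $0.00.
Total = $237,633.97 + $0.00 = $237,633.97.

$237,633.97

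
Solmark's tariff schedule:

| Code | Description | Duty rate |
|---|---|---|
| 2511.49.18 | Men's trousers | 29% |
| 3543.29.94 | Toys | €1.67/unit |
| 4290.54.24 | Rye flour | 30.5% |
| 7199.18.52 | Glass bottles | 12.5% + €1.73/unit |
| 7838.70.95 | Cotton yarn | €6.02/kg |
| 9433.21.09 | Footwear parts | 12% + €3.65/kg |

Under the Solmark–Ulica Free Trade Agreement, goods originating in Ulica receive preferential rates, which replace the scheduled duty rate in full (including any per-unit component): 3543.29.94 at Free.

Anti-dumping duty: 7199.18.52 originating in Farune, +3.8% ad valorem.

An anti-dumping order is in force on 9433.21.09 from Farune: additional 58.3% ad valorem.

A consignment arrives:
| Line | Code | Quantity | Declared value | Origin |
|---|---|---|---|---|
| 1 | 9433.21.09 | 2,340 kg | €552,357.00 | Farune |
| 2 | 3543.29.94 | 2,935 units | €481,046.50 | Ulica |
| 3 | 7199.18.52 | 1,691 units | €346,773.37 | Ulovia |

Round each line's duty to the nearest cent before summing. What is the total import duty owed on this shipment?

Line 1 (9433.21.09, Farune, 2,340 kg, €552,357.00):
Base rate for 9433.21.09 is 12% + €3.65/kg.
Additional duty on 9433.21.09 from Farune: +58.3%. Applied ad valorem rate: 12% + 58.3% = 70.3%.
Duty = €552,357.00 × 70.3% + 2,340 × €3.65 = €396,847.97.
Line 2 (3543.29.94, Ulica, 2,935 units, €481,046.50):
Base rate for 3543.29.94 is €1.67/unit.
Origin Ulica qualifies under the Solmark–Ulica agreement and 3543.29.94 is covered: preferential rate Free applies instead.
Duty = €481,046.50 × 0% = €0.00.
Line 3 (7199.18.52, Ulovia, 1,691 units, €346,773.37):
Base rate for 7199.18.52 is 12.5% + €1.73/unit.
The additional-duty order on 7199.18.52 targets Farune, not Ulovia; it does not apply.
Duty = €346,773.37 × 12.5% + 1,691 × €1.73 = €46,272.10.
Total = €396,847.97 + €0.00 + €46,272.10 = €443,120.07.

€443,120.07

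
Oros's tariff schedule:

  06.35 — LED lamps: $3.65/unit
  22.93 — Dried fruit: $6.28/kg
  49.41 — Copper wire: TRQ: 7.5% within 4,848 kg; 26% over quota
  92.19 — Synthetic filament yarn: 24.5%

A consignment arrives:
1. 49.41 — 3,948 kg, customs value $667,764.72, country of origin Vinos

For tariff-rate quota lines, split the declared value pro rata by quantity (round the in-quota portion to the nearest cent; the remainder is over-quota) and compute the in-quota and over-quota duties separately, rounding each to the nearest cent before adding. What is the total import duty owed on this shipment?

$50,082.35

Line 1 (49.41, Vinos, 3,948 kg, $667,764.72):
Code 49.41 is under a tariff-rate quota (threshold 4,848 kg). Quantity 3,948 kg is within the quota, so the in-quota rate 7.5% applies to the full value.
Duty = $667,764.72 × 7.5% = $50,082.35.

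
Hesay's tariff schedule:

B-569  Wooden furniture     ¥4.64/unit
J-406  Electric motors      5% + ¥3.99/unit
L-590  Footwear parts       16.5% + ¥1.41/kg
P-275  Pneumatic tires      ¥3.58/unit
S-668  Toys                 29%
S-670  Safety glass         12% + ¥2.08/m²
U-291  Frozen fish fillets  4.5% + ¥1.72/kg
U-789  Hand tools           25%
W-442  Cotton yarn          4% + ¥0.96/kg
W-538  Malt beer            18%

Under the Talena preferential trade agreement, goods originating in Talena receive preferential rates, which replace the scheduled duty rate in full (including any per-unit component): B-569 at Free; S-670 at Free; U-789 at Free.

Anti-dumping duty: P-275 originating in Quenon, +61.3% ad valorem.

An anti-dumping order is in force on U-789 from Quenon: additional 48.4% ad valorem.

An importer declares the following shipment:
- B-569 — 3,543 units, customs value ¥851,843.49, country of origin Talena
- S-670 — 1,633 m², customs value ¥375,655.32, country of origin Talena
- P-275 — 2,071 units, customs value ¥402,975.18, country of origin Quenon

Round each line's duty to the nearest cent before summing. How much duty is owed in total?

Line 1 (B-569, Talena, 3,543 units, ¥851,843.49):
Base rate for B-569 is ¥4.64/unit.
Origin Talena qualifies under the Hesay–Talena agreement and B-569 is covered: preferential rate Free applies instead.
Duty = ¥851,843.49 × 0% = ¥0.00.
Line 2 (S-670, Talena, 1,633 m², ¥375,655.32):
Base rate for S-670 is 12% + ¥2.08/m².
Origin Talena qualifies under the Hesay–Talena agreement and S-670 is covered: preferential rate Free applies instead.
Duty = ¥375,655.32 × 0% = ¥0.00.
Line 3 (P-275, Quenon, 2,071 units, ¥402,975.18):
Base rate for P-275 is ¥3.58/unit.
Additional duty on P-275 from Quenon: +61.3% ad valorem. Applied ad valorem rate = 61.3%.
Duty = ¥402,975.18 × 61.3% + 2,071 × ¥3.58 = ¥254,437.97.
Total = ¥0.00 + ¥0.00 + ¥254,437.97 = ¥254,437.97.

¥254,437.97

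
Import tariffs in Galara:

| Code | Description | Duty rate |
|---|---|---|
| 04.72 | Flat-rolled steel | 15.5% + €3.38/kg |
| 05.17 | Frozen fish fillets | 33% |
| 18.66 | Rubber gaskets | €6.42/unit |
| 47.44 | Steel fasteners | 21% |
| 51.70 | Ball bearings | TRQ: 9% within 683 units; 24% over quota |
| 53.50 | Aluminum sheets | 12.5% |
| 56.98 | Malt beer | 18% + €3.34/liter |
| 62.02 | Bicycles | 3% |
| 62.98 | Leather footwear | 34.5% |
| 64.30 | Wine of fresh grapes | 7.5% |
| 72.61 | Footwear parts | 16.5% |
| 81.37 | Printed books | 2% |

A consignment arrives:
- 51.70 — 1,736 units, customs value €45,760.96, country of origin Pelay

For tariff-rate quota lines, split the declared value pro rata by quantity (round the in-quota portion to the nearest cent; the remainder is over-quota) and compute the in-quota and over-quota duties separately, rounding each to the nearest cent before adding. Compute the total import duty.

Line 1 (51.70, Pelay, 1,736 units, €45,760.96):
Code 51.70 is under a tariff-rate quota (threshold 683 units). In-quota: 683 units at 9%; over-quota: 1,053 units at 24%.
Pro-rata value split: in-quota = €45,760.96 × 683/1,736 = €18,003.88; over-quota = €45,760.96 − €18,003.88 = €27,757.08.
In-quota duty = €18,003.88 × 9% = €1,620.35. Over-quota duty = €27,757.08 × 24% = €6,661.70.
Line duty = €1,620.35 + €6,661.70 = €8,282.05.

€8,282.05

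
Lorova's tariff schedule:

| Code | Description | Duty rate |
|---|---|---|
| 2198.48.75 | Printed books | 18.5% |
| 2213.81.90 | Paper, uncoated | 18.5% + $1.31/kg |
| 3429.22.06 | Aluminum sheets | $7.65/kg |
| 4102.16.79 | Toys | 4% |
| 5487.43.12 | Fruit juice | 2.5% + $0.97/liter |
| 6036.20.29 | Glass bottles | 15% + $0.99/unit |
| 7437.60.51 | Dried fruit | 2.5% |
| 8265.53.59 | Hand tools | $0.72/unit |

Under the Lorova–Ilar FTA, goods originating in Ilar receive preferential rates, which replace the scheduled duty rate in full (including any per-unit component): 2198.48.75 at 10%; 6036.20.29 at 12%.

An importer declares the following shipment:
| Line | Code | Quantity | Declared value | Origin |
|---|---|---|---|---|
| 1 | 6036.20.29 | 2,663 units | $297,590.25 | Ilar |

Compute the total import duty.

$35,710.83

Line 1 (6036.20.29, Ilar, 2,663 units, $297,590.25):
Base rate for 6036.20.29 is 15% + $0.99/unit.
Origin Ilar qualifies under the Lorova–Ilar agreement and 6036.20.29 is covered: preferential rate 12% applies instead.
Duty = $297,590.25 × 12% = $35,710.83.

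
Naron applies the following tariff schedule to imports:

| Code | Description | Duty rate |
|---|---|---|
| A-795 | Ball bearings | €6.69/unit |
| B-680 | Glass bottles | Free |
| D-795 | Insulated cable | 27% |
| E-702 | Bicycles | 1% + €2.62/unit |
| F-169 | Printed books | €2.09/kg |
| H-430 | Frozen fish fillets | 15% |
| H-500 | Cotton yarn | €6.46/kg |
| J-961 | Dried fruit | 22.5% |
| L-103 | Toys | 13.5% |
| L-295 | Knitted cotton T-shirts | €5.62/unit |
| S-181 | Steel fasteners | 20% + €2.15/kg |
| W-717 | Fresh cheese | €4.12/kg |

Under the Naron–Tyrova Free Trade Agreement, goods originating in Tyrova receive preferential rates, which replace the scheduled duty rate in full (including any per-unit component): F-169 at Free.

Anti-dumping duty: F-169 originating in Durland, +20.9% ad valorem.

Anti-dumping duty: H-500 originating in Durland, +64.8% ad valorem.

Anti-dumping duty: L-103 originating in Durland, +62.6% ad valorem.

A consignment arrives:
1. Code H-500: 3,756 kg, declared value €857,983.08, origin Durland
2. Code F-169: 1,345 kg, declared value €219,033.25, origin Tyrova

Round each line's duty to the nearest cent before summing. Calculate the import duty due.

€580,236.80

Line 1 (H-500, Durland, 3,756 kg, €857,983.08):
Base rate for H-500 is €6.46/kg.
Additional duty on H-500 from Durland: +64.8% ad valorem. Applied ad valorem rate = 64.8%.
Duty = €857,983.08 × 64.8% + 3,756 × €6.46 = €580,236.80.
Line 2 (F-169, Tyrova, 1,345 kg, €219,033.25):
Base rate for F-169 is €2.09/kg.
Origin Tyrova qualifies under the Naron–Tyrova agreement and F-169 is covered: preferential rate Free applies instead.
The additional-duty order on F-169 targets Durland, not Tyrova; it does not apply.
Duty = €219,033.25 × 0% = €0.00.
Total = €580,236.80 + €0.00 = €580,236.80.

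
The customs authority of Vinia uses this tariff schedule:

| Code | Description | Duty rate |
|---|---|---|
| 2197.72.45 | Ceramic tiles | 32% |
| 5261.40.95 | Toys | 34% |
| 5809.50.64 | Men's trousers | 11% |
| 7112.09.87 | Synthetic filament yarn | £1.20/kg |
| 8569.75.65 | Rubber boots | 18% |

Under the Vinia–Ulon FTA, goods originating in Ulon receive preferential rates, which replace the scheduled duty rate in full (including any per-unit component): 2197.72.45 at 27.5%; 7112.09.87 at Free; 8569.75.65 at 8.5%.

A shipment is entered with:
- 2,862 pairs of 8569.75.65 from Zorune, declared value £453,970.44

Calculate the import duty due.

Line 1 (8569.75.65, Zorune, 2,862 pairs, £453,970.44):
Base rate for 8569.75.65 is 18%.
8569.75.65 has an FTA preferential rate, but origin Zorune is not Ulon; base rate stands.
Duty = £453,970.44 × 18% = £81,714.68.

£81,714.68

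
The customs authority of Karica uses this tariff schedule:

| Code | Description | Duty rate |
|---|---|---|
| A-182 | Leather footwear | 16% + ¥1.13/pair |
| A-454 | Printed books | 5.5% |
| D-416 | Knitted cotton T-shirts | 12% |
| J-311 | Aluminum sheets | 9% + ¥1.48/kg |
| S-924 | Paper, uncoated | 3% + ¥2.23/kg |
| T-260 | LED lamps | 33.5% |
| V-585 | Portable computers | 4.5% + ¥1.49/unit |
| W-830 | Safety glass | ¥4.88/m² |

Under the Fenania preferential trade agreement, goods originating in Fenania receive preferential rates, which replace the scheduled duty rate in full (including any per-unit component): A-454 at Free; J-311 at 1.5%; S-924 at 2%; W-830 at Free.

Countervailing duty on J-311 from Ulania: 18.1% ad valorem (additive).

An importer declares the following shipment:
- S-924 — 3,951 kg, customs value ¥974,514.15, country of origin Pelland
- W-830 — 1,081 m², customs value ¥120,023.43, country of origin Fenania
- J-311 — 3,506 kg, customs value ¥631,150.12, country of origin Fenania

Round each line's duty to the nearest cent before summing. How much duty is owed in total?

Line 1 (S-924, Pelland, 3,951 kg, ¥974,514.15):
Base rate for S-924 is 3% + ¥2.23/kg.
S-924 has an FTA preferential rate, but origin Pelland is not Fenania; base rate stands.
Duty = ¥974,514.15 × 3% + 3,951 × ¥2.23 = ¥38,046.15.
Line 2 (W-830, Fenania, 1,081 m², ¥120,023.43):
Base rate for W-830 is ¥4.88/m².
Origin Fenania qualifies under the Karica–Fenania agreement and W-830 is covered: preferential rate Free applies instead.
Duty = ¥120,023.43 × 0% = ¥0.00.
Line 3 (J-311, Fenania, 3,506 kg, ¥631,150.12):
Base rate for J-311 is 9% + ¥1.48/kg.
Origin Fenania qualifies under the Karica–Fenania agreement and J-311 is covered: preferential rate 1.5% applies instead.
The additional-duty order on J-311 targets Ulania, not Fenania; it does not apply.
Duty = ¥631,150.12 × 1.5% = ¥9,467.25.
Total = ¥38,046.15 + ¥0.00 + ¥9,467.25 = ¥47,513.40.

¥47,513.40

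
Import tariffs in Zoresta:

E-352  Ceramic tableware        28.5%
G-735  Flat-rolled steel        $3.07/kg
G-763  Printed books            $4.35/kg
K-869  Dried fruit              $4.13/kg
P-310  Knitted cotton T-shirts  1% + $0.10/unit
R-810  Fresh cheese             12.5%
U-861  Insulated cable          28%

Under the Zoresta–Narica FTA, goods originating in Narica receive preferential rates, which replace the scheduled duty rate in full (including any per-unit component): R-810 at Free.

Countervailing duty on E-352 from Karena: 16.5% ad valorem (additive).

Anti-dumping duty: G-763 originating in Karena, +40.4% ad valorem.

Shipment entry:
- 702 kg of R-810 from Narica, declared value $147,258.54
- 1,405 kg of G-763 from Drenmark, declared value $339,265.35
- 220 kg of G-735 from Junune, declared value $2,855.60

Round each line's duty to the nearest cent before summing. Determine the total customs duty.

Line 1 (R-810, Narica, 702 kg, $147,258.54):
Base rate for R-810 is 12.5%.
Origin Narica qualifies under the Zoresta–Narica agreement and R-810 is covered: preferential rate Free applies instead.
Duty = $147,258.54 × 0% = $0.00.
Line 2 (G-763, Drenmark, 1,405 kg, $339,265.35):
Base rate for G-763 is $4.35/kg.
The additional-duty order on G-763 targets Karena, not Drenmark; it does not apply.
Duty = 1,405 × $4.35 = $6,111.75.
Line 3 (G-735, Junune, 220 kg, $2,855.60):
Base rate for G-735 is $3.07/kg.
Duty = 220 × $3.07 = $675.40.
Total = $0.00 + $6,111.75 + $675.40 = $6,787.15.

$6,787.15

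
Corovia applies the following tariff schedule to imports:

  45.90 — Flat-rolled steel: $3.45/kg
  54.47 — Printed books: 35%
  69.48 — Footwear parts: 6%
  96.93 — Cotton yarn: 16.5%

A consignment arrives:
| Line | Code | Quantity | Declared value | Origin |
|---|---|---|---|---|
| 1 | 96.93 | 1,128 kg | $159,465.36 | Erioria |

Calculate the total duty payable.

$26,311.78

Line 1 (96.93, Erioria, 1,128 kg, $159,465.36):
Base rate for 96.93 is 16.5%.
Duty = $159,465.36 × 16.5% = $26,311.78.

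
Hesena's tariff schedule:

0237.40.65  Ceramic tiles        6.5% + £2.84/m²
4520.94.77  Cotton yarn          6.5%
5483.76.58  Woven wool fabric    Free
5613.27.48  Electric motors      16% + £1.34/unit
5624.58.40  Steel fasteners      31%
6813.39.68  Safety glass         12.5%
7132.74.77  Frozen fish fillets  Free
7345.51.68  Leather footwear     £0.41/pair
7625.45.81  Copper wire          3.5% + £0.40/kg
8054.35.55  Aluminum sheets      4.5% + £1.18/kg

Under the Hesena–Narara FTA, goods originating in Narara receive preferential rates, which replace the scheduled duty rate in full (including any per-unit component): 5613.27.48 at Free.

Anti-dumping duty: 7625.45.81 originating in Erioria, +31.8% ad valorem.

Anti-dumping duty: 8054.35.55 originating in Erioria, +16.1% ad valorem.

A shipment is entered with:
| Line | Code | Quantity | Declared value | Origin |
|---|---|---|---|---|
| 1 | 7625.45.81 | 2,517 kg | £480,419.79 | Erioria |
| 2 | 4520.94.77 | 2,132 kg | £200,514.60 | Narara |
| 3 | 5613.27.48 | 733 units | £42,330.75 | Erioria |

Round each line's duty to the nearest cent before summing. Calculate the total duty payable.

Line 1 (7625.45.81, Erioria, 2,517 kg, £480,419.79):
Base rate for 7625.45.81 is 3.5% + £0.40/kg.
Additional duty on 7625.45.81 from Erioria: +31.8%. Applied ad valorem rate: 3.5% + 31.8% = 35.3%.
Duty = £480,419.79 × 35.3% + 2,517 × £0.40 = £170,594.99.
Line 2 (4520.94.77, Narara, 2,132 kg, £200,514.60):
Base rate for 4520.94.77 is 6.5%.
Origin Narara is the FTA partner but 4520.94.77 is not on the preference list; base rate stands.
Duty = £200,514.60 × 6.5% = £13,033.45.
Line 3 (5613.27.48, Erioria, 733 units, £42,330.75):
Base rate for 5613.27.48 is 16% + £1.34/unit.
5613.27.48 has an FTA preferential rate, but origin Erioria is not Narara; base rate stands.
Duty = £42,330.75 × 16% + 733 × £1.34 = £7,755.14.
Total = £170,594.99 + £13,033.45 + £7,755.14 = £191,383.58.

£191,383.58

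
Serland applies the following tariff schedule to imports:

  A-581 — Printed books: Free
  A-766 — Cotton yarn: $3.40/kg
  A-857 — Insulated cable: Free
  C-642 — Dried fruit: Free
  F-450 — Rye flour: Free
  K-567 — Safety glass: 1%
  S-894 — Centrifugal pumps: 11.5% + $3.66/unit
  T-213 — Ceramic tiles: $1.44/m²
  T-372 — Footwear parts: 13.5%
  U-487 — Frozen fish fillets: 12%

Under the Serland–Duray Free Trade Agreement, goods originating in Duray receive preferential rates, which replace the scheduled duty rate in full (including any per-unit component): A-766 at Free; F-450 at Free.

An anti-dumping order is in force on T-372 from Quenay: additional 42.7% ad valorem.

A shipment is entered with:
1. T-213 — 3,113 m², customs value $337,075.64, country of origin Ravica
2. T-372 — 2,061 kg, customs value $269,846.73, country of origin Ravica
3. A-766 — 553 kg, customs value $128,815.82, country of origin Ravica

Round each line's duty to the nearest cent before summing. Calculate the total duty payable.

Line 1 (T-213, Ravica, 3,113 m², $337,075.64):
Base rate for T-213 is $1.44/m².
Duty = 3,113 × $1.44 = $4,482.72.
Line 2 (T-372, Ravica, 2,061 kg, $269,846.73):
Base rate for T-372 is 13.5%.
The additional-duty order on T-372 targets Quenay, not Ravica; it does not apply.
Duty = $269,846.73 × 13.5% = $36,429.31.
Line 3 (A-766, Ravica, 553 kg, $128,815.82):
Base rate for A-766 is $3.40/kg.
A-766 has an FTA preferential rate, but origin Ravica is not Duray; base rate stands.
Duty = 553 × $3.40 = $1,880.20.
Total = $4,482.72 + $36,429.31 + $1,880.20 = $42,792.23.

$42,792.23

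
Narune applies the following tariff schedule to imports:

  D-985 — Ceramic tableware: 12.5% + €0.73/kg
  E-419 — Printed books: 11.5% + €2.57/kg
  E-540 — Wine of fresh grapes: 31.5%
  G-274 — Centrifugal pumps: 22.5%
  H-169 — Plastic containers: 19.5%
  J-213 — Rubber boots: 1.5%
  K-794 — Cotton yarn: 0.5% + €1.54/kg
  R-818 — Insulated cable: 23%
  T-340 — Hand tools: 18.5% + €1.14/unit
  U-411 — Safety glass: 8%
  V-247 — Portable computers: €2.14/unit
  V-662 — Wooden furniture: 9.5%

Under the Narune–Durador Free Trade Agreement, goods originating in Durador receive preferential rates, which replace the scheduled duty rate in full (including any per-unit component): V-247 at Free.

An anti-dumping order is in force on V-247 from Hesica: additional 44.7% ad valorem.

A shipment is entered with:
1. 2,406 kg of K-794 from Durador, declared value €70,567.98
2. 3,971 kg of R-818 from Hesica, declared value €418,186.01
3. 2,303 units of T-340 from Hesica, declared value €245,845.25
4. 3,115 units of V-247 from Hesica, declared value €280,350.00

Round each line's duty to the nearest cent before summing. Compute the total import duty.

Line 1 (K-794, Durador, 2,406 kg, €70,567.98):
Base rate for K-794 is 0.5% + €1.54/kg.
Origin Durador is the FTA partner but K-794 is not on the preference list; base rate stands.
Duty = €70,567.98 × 0.5% + 2,406 × €1.54 = €4,058.08.
Line 2 (R-818, Hesica, 3,971 kg, €418,186.01):
Base rate for R-818 is 23%.
Duty = €418,186.01 × 23% = €96,182.78.
Line 3 (T-340, Hesica, 2,303 units, €245,845.25):
Base rate for T-340 is 18.5% + €1.14/unit.
Duty = €245,845.25 × 18.5% + 2,303 × €1.14 = €48,106.79.
Line 4 (V-247, Hesica, 3,115 units, €280,350.00):
Base rate for V-247 is €2.14/unit.
V-247 has an FTA preferential rate, but origin Hesica is not Durador; base rate stands.
Additional duty on V-247 from Hesica: +44.7% ad valorem. Applied ad valorem rate = 44.7%.
Duty = €280,350.00 × 44.7% + 3,115 × €2.14 = €131,982.55.
Total = €4,058.08 + €96,182.78 + €48,106.79 + €131,982.55 = €280,330.20.

€280,330.20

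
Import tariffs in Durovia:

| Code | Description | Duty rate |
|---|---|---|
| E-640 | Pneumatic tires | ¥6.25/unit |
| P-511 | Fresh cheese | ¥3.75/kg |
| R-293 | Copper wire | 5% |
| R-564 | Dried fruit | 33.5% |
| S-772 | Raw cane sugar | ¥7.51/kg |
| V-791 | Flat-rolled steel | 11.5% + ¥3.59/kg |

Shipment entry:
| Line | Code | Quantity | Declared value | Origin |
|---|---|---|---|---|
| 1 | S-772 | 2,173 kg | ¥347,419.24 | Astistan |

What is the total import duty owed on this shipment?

Line 1 (S-772, Astistan, 2,173 kg, ¥347,419.24):
Base rate for S-772 is ¥7.51/kg.
Duty = 2,173 × ¥7.51 = ¥16,319.23.

¥16,319.23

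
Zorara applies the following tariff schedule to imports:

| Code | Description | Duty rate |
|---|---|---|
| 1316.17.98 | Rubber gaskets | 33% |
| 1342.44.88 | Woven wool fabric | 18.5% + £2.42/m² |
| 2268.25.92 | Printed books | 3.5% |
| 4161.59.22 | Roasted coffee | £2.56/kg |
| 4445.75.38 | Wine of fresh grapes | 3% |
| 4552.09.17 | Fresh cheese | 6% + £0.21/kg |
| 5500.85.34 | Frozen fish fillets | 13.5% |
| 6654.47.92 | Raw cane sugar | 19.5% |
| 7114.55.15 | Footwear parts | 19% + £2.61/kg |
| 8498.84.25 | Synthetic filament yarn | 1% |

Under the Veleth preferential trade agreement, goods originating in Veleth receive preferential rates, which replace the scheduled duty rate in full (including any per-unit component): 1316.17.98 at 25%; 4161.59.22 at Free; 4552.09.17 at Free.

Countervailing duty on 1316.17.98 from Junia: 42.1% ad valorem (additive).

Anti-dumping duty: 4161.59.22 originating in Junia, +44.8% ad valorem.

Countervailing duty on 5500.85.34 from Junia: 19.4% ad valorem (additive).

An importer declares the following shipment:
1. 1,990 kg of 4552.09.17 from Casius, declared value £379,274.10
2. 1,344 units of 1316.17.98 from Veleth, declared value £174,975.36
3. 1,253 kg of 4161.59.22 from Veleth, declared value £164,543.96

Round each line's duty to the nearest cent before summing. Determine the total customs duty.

£66,918.19

Line 1 (4552.09.17, Casius, 1,990 kg, £379,274.10):
Base rate for 4552.09.17 is 6% + £0.21/kg.
4552.09.17 has an FTA preferential rate, but origin Casius is not Veleth; base rate stands.
Duty = £379,274.10 × 6% + 1,990 × £0.21 = £23,174.35.
Line 2 (1316.17.98, Veleth, 1,344 units, £174,975.36):
Base rate for 1316.17.98 is 33%.
Origin Veleth qualifies under the Zorara–Veleth agreement and 1316.17.98 is covered: preferential rate 25% applies instead.
The additional-duty order on 1316.17.98 targets Junia, not Veleth; it does not apply.
Duty = £174,975.36 × 25% = £43,743.84.
Line 3 (4161.59.22, Veleth, 1,253 kg, £164,543.96):
Base rate for 4161.59.22 is £2.56/kg.
Origin Veleth qualifies under the Zorara–Veleth agreement and 4161.59.22 is covered: preferential rate Free applies instead.
The additional-duty order on 4161.59.22 targets Junia, not Veleth; it does not apply.
Duty = £164,543.96 × 0% = £0.00.
Total = £23,174.35 + £43,743.84 + £0.00 = £66,918.19.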